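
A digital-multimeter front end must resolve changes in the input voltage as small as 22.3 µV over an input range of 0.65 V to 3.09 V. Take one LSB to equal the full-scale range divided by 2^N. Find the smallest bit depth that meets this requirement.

Span: 3.09 V − (0.65 V) = 2.44 V.
Levels needed ≥ 2.44/22.3 µV = 109400. 2^17 = 131072 suffices, so N_min = 17.

17 bits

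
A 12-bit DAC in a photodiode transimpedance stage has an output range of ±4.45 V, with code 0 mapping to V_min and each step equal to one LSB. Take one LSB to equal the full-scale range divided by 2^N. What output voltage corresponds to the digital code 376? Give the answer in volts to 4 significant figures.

Range = 4.45 − (-4.45) = 8.9 V. LSB = 8.9 V / 2^12.
V_out = -4.45 + 376 × (8.9/4096) V
      = -4.45 V + 0.816992 V = -3.63301 V.

-3.633 V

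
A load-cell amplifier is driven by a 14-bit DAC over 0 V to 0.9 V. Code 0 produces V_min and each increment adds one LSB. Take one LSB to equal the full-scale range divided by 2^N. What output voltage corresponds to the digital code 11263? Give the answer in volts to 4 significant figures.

Range is 0.9 V. LSB = 0.9 V / 2^14.
Output = V_min + (11263/16384) × range = 0 + 0.687439 × 0.9 V
      = 0 V + 0.618695 V = 0.618695 V.

0.6187 V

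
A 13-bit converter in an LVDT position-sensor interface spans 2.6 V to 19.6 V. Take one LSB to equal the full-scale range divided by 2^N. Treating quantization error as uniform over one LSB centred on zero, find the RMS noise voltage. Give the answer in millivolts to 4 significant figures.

0.5991 mV

Span: 19.6 V − (2.6 V) = 17 V.
LSB = 17 V ÷ 2^13 = 17/8192 V = 2.07520 mV.
V_rms = LSB/√12 = 2.07520 mV / √12 = 0.5991 mV.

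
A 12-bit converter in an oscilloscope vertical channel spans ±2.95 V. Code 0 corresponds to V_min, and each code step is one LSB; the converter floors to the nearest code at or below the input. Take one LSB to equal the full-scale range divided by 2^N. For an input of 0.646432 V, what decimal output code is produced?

2496

Span: 2.95 V − (-2.95 V) = 5.9 V. LSB = 5.9 V / 2^12 ≈ 1.440 mV.
(V_in − V_min) × 2^12/range = (0.646432 − (-2.95)) × 4096/5.9 = 2496.777.
Floor → code = 2496.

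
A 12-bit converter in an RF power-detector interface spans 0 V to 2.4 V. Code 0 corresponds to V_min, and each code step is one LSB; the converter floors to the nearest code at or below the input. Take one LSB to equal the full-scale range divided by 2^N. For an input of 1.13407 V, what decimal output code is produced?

1935

V_FS = 2.4 V. LSB = 2.4 V / 2^12 ≈ 0.5859 mV.
V_in − V_min = 1.13407 − (0) = 1.13407 V.
Divide by LSB: 1.13407 × 4096/2.4 = 1935.4795.
Truncating gives code 1935.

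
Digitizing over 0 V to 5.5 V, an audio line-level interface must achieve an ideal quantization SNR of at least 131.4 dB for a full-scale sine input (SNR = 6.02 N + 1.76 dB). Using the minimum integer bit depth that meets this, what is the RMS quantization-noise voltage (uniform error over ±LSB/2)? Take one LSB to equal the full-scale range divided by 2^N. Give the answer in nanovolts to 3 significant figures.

379 nV

V_FS = 5.5 V.
Required N = ⌈(131.4 − 1.76)/6.02⌉ = ⌈21.535⌉ = 22.
LSB = 5.5 V ÷ 2^22 = 5.5/4194304 V = 1.3113 µV.
σ_q = LSB/√12 = 1.3113 µV/3.4641 = 379 nV.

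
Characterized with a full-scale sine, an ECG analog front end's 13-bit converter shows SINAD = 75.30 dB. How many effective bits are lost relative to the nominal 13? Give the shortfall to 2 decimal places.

N_eff = (75.30 − 1.76)/6.02 = 12.2159 bits.
13 − 12.2159 = 0.78 bits below nominal.

0.78 bits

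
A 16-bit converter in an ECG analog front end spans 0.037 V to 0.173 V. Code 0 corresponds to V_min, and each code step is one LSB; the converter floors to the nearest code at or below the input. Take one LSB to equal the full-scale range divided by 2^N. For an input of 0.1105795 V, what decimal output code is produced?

Range = 0.173 − (0.037) = 0.136 V. LSB = 0.136 V / 2^16 ≈ 2.075 µV.
(V_in − V_min) × 2^16/range = (0.1105795 − (0.037)) × 65536/0.136 = 35456.663.
Floor → code = 35456.

35456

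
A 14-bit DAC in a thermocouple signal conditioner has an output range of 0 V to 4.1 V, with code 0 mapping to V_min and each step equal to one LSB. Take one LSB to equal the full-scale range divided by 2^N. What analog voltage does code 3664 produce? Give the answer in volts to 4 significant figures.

Span = 4.1 V. LSB = 4.1 V / 2^14.
V_out = 0 + 3664 × (4.1/16384) V
      = 0 V + 0.916895 V = 0.916895 V.

0.9169 V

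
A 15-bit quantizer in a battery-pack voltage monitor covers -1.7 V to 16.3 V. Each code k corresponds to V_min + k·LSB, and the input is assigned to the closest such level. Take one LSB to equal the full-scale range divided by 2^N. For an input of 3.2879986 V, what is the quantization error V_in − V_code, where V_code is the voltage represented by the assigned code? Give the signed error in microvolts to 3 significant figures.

Span: 16.3 V − (-1.7 V) = 18 V. LSB = 18 V / 2^15 ≈ 0.5493 mV.
(V_in − V_min)/LSB = (3.2879986 − (-1.7)) × 32768/18 = 9080.3743 → nearest code k = 9080.
V_code = -1.7 + (9080/32768) × 18 = 3.2877929688 V.
e = 3.2879986 − (3.2877929688) = +206 µV.

+206 µV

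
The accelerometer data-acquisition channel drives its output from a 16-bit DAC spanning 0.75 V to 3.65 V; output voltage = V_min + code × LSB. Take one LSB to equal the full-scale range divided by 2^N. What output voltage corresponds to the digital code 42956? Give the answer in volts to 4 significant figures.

Full-scale range = 3.65 V − (0.75 V) = 2.9 V. LSB = 2.9 V / 2^16.
V_out = 0.75 + 42956 × (2.9/65536) V
      = 0.75 + 1.90082 = 2.65082 V.

2.651 V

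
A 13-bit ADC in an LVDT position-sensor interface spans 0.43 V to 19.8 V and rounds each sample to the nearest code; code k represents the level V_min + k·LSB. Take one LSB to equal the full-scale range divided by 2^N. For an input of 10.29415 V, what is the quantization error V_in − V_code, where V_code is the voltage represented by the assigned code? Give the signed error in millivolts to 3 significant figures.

−0.552 mV

Span: 19.8 V − (0.43 V) = 19.37 V. LSB = 19.37 V / 2^13 ≈ 2.365 mV.
(10.29415 − (0.43)) / LSB = 9.86415 × 8192/19.37 = 4171.7665. Nearest integer: k = 4172.
Reconstructed level: 0.43 + 4172 × 19.37/8192 V = 10.29470215 V.
Error = V_in − V_code = 10.29415 − (10.29470215) = −0.552 mV.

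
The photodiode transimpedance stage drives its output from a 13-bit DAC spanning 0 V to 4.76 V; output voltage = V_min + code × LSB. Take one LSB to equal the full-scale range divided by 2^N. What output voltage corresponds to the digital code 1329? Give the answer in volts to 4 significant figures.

0.7722 V

Full-scale range = 4.76 V. LSB = 4.76 V / 2^13.
Output = V_min + (1329/8192) × range = 0 + 0.162231 × 4.76 V
      = 0 + 0.772222 = 0.772222 V.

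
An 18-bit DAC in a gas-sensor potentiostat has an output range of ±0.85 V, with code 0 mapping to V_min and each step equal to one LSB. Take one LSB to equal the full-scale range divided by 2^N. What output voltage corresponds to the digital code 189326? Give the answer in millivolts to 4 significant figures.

377.8 mV

Range = 0.85 − (-0.85) = 1.7 V. LSB = 1.7 V / 2^18.
Output = V_min + (189326/262144) × range = -0.85 + 0.722221 × 1.7 V
      = -0.85 V + 1.22778 V = 0.377776 V.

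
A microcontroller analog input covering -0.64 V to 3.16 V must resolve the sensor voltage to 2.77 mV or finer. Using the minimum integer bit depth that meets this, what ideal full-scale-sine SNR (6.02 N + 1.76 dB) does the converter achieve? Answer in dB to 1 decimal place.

Range = 3.16 − (-0.64) = 3.8 V.
Need 2^N ≥ 3.8 V / 2.77 mV = 1372 → N_min = 11.
SNR = 6.02 × 11 + 1.76 = 67.98 dB.

68.0 dB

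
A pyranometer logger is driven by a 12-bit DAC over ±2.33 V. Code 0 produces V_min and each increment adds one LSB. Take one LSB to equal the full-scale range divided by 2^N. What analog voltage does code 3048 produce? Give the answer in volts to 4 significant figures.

Range = 2.33 − (-2.33) = 4.66 V. LSB = 4.66 V / 2^12.
V_out = V_min + code × LSB = -2.33 V + 3048 × 4.66 V / 4096
      = -2.33 V + 3.46770 V = 1.13770 V.

1.138 V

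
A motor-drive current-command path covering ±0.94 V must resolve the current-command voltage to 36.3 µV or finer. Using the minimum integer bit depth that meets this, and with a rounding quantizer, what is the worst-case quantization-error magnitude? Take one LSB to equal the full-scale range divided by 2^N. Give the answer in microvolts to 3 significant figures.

14.3 µV

Range = 0.94 − (-0.94) = 1.88 V.
Levels needed ≥ 1.88/36.3 µV = 51790. 2^16 = 65536 suffices, so N_min = 16.
One LSB is 1.88 V / 65536 = 28.687 µV.
|e|_max = LSB/2 = 14.3 µV.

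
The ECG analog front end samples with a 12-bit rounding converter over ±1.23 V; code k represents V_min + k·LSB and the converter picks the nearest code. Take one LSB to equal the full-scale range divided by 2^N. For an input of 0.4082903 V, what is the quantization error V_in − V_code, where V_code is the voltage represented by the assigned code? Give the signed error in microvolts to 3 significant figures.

Full-scale range = 1.23 V − (-1.23 V) = 2.46 V. LSB = 2.46 V / 2^12 ≈ 0.6006 mV.
(V_in − V_min)/LSB = (0.4082903 − (-1.23)) × 4096/2.46 = 2727.8199 → nearest code k = 2728.
Reconstructed level: -1.23 + 2728 × 2.46/4096 V = 0.4083984375 V.
Error = V_in − V_code = 0.4082903 − (0.4083984375) = −108 µV.

−108 µV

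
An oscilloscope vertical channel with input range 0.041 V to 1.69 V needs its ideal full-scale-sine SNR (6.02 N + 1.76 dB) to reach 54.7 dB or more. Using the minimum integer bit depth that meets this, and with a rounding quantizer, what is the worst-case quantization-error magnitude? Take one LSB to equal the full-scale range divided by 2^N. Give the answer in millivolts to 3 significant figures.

Span: 1.69 V − (0.041 V) = 1.649 V.
6.02 N + 1.76 ≥ 54.7 gives N ≥ 8.794, so the minimum integer is 9.
LSB = 1.649 V ÷ 2^9 = 1.649/512 V = 3.2207 mV.
Max error for round-to-nearest is LSB/2 = 1.61 mV.

1.61 mV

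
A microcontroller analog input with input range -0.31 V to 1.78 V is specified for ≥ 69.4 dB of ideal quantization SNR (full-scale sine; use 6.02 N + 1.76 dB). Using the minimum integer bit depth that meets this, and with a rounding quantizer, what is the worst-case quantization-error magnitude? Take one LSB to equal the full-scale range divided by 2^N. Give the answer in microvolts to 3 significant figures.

255 µV

Span: 1.78 V − (-0.31 V) = 2.09 V.
N ≥ (69.4 − 1.76)/6.02 = 11.236 → N_min = 12.
Step size = 2.09/4096 V = 0.51025 mV.
Max error for round-to-nearest is LSB/2 = 255 µV.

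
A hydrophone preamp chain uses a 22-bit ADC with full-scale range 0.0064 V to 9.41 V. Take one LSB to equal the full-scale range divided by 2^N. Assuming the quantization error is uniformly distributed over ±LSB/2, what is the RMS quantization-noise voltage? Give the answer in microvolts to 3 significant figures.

0.647 µV

Full-scale range = 9.41 V − (0.0064 V) = 9.4036 V.
One LSB is 9.4036 V / 4194304 = 2.2420 µV.
For a uniform distribution on [−LSB/2, +LSB/2], V_rms = LSB/√12 = 2.2420 µV/3.4641 = 0.647 µV.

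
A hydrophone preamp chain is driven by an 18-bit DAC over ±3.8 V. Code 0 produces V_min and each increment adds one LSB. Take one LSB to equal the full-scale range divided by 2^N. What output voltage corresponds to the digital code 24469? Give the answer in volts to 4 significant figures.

Full-scale range = 3.8 V − (-3.8 V) = 7.6 V. LSB = 7.6 V / 2^18.
V_out = V_min + code × LSB = -3.8 V + 24469 × 7.6 V / 262144
      = -3.8 V + 0.709398 V = -3.09060 V.

-3.091 V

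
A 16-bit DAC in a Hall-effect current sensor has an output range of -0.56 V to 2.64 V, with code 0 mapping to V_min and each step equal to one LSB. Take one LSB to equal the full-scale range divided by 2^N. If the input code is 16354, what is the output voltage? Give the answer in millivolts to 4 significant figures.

238.5 mV

Span: 2.64 V − (-0.56 V) = 3.2 V. LSB = 3.2 V / 2^16.
Output = V_min + (16354/65536) × range = -0.56 + 0.249542 × 3.2 V
      = -0.56 V + 0.798535 V = 0.238535 V.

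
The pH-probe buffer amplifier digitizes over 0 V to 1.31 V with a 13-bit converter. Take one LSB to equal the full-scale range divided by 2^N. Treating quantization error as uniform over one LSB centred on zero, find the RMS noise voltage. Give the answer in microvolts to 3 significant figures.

46.2 µV

V_FS = 1.31 V.
LSB = 1.31 V ÷ 2^13 = 1.31/8192 V = 159.91 µV.
For a uniform distribution on [−LSB/2, +LSB/2], V_rms = LSB/√12 = 159.91 µV/3.4641 = 46.2 µV.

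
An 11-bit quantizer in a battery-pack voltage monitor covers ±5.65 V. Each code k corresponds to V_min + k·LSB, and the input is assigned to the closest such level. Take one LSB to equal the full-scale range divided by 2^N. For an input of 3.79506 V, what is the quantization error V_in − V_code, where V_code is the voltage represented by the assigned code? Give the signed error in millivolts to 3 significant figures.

Full-scale range = 5.65 V − (-5.65 V) = 11.3 V. LSB = 11.3 V / 2^11 ≈ 5.518 mV.
Position in LSBs: (3.79506 − (-5.65)) × 2048/11.3 = 1711.8126; rounding gives k = 1712.
Reconstructed level: -5.65 + 1712 × 11.3/2048 V = 3.796093750 V.
Error = V_in − V_code = 3.79506 − (3.796093750) = −1.03 mV.

−1.03 mV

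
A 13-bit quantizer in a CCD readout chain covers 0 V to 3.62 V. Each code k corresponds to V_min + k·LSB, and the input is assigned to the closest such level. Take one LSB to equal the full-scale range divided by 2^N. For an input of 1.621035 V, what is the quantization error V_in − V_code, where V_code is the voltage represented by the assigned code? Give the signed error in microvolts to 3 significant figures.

V_FS = 3.62 V. LSB = 3.62 V / 2^13 ≈ 441.9 µV.
(V_in − V_min)/LSB = (1.621035 − (0)) × 8192/3.62 = 3668.3753 → nearest code k = 3668.
V_code = V_min + k × range/2^13 = 0 + 3668 × 3.62/8192 = 1.620869141 V.
V_in − V_code = 1.621035 − (1.620869141) = +166 µV.

+166 µV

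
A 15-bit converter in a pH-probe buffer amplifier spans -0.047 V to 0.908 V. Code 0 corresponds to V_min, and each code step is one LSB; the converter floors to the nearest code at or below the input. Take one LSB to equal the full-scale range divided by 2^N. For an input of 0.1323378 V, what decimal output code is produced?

Full-scale range = 0.908 V − (-0.047 V) = 0.955 V. LSB = 0.955 V / 2^15 ≈ 29.14 µV.
code = ⌊(V_in − V_min)/LSB⌋ = ⌊(V_in − V_min) × 2^15 / range⌋
     = ⌊(0.1323378 − (-0.047)) × 32768 / 0.955⌋ = ⌊0.1793378 × 32768/0.955⌋
     = ⌊6153.446⌋ = 6153.

6153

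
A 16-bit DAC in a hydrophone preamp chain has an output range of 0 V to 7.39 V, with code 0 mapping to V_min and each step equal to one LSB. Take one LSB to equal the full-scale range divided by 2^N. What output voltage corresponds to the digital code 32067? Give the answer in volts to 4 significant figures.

3.616 V

Span = 7.39 V. LSB = 7.39 V / 2^16.
V_out = V_min + code × LSB = 0 V + 32067 × 7.39 V / 65536
      = 0 + 3.61595 = 3.61595 V.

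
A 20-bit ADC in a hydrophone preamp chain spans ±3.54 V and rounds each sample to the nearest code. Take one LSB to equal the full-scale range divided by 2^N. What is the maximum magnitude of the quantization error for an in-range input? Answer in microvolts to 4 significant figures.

Full-scale range = 3.54 V − (-3.54 V) = 7.08 V.
LSB = 7.08 V / 2^20 = 6.75201 µV.
Worst-case error for round-to-nearest is half an LSB: 3.376 µV.

3.376 µV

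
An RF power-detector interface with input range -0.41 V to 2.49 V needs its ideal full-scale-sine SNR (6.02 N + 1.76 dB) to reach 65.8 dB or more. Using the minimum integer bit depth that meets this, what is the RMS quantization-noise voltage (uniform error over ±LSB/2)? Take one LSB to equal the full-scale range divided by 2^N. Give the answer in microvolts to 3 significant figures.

409 µV

Span: 2.49 V − (-0.41 V) = 2.9 V.
Required N = ⌈(65.8 − 1.76)/6.02⌉ = ⌈10.638⌉ = 11.
LSB = 2.9 V / 2^11 = 1.4160 mV.
σ_q = LSB/√12 = 1.4160 mV/3.4641 = 409 µV.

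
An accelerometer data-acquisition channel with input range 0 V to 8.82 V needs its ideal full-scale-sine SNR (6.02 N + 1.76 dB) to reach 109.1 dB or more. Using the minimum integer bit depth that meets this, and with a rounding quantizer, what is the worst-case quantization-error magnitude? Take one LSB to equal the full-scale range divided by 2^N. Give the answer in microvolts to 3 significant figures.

16.8 µV

Range is 8.82 V.
N ≥ (109.1 − 1.76)/6.02 = 17.831 → N_min = 18.
Step size = 8.82/262144 V = 33.646 µV.
Half an LSB is 16.8 µV.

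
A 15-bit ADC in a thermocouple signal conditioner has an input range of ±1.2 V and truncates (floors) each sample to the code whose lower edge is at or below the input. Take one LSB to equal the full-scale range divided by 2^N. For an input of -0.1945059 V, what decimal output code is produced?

Span: 1.2 V − (-1.2 V) = 2.4 V. LSB = 2.4 V / 2^15 ≈ 73.24 µV.
(V_in − V_min) × 2^15/range = (-0.1945059 − (-1.2)) × 32768/2.4 = 13728.346.
Floor → code = 13728.

13728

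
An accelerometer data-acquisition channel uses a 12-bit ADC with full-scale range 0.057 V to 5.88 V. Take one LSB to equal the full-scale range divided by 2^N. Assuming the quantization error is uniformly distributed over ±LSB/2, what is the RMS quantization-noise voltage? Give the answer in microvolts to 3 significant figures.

410 µV

Range = 5.88 − (0.057) = 5.823 V.
LSB = 5.823 V / 2^12 = 1.4216 mV.
V_rms = LSB/√12 = 1.4216 mV / √12 = 410 µV.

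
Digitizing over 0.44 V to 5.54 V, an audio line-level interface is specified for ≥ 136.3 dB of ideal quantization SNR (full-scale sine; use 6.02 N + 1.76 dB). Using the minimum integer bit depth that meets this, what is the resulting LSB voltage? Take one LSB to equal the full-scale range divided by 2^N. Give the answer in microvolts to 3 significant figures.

0.608 µV

Range = 5.54 − (0.44) = 5.1 V.
N ≥ (136.3 − 1.76)/6.02 = 22.349 → N_min = 23.
LSB = 5.1 V / 2^23 = 0.608 µV.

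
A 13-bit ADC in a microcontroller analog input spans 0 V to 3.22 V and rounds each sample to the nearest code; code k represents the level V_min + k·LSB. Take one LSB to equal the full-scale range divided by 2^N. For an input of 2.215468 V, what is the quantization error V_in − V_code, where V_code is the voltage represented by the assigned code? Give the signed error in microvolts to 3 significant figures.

+146 µV

V_FS = 3.22 V. LSB = 3.22 V / 2^13 ≈ 393.1 µV.
(V_in − V_min)/LSB = (2.215468 − (0)) × 8192/3.22 = 5636.3708 → nearest code k = 5636.
Reconstructed level: 0 + 5636 × 3.22/8192 V = 2.215322266 V.
Error = V_in − V_code = 2.215468 − (2.215322266) = +146 µV.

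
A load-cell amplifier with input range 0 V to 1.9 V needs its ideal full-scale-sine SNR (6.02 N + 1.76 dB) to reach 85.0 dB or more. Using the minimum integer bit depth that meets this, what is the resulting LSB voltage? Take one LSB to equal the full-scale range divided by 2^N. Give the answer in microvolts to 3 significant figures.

Range is 1.9 V.
6.02 N + 1.76 ≥ 85.0 gives N ≥ 13.827, so the minimum integer is 14.
Step size = 1.9/16384 V = 116 µV.

116 µV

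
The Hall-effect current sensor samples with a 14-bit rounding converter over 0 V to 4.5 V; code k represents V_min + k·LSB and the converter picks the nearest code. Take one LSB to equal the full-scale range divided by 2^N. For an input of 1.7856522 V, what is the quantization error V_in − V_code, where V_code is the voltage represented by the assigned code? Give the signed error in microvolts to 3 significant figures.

V_FS = 4.5 V. LSB = 4.5 V / 2^14 ≈ 274.7 µV.
(V_in − V_min)/LSB = (1.7856522 − (0)) × 16384/4.5 = 6501.3613 → nearest code k = 6501.
V_code = V_min + k × range/2^14 = 0 + 6501 × 4.5/16384 = 1.7855529785 V.
e = 1.7856522 − (1.7855529785) = +99.2 µV.

+99.2 µV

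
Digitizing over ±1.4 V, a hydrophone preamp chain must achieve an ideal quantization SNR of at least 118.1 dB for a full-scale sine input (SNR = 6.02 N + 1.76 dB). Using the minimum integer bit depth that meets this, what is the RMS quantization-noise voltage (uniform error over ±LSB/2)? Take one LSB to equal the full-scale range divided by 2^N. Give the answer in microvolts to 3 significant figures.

The full-scale span is 1.4 − (-1.4) = 2.8 V.
N ≥ (118.1 − 1.76)/6.02 = 19.326 → N_min = 20.
LSB = 2.8 V ÷ 2^20 = 2.8/1048576 V = 2.6703 µV.
RMS noise = LSB/√12 = 0.771 µV.

0.771 µV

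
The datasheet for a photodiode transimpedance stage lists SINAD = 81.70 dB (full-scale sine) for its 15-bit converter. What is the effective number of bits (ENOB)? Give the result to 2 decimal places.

(81.70 − 1.76) / 6.02 = 79.94/6.02 = 13.2791 effective bits.

13.28 bits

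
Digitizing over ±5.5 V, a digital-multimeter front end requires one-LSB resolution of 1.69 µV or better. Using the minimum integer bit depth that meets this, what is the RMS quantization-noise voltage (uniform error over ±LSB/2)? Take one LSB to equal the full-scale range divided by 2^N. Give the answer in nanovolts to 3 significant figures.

379 nV

Range = 5.5 − (-5.5) = 11 V.
Need 2^N ≥ 11 V / 1.69 µV = 6.509e6 → N_min = 23.
Step size = 11/8388608 V = 1.3113 µV.
V_rms = LSB/√12 = 379 nV.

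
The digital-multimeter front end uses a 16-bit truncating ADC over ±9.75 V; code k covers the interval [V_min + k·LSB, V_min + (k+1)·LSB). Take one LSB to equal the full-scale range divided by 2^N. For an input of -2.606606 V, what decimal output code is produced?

24007

Full-scale range = 9.75 V − (-9.75 V) = 19.5 V. LSB = 19.5 V / 2^16 ≈ 297.5 µV.
code = ⌊(V_in − V_min)/LSB⌋ = ⌊(V_in − V_min) × 2^16 / range⌋
     = ⌊(-2.606606 − (-9.75)) × 65536 / 19.5⌋ = ⌊7.143394 × 65536/19.5⌋
     = ⌊24007.665⌋ = 24007.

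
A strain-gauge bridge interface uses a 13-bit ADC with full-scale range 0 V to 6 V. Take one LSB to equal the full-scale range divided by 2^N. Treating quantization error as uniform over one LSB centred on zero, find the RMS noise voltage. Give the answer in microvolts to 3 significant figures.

211 µV

Range is 6 V.
LSB = 6 V ÷ 2^13 = 6/8192 V = 0.73242 mV.
RMS of a uniform error over width LSB is LSB/√12 = 211 µV.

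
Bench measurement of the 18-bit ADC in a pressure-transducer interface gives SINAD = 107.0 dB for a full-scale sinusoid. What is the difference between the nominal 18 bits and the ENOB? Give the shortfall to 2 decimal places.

0.52 bits

Effective bits = (107.0 − 1.76)/6.02 = 17.4817.
Shortfall = 18 − 17.4817 = 0.5183 bits.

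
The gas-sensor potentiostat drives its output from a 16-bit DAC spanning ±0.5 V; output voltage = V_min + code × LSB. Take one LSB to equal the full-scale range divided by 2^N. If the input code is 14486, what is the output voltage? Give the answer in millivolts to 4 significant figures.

Range = 0.5 − (-0.5) = 1 V. LSB = 1 V / 2^16.
Output = V_min + (14486/65536) × range = -0.5 + 0.221039 × 1 V
      = -0.5 V + 0.221039 V = -0.278961 V.

-279.0 mV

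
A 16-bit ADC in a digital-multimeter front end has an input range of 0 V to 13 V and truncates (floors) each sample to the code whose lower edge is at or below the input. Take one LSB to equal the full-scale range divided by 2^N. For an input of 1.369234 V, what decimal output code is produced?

Span = 13 V. LSB = 13 V / 2^16 ≈ 198.4 µV.
(V_in − V_min) × 2^16/range = (1.369234 − (0)) × 65536/13 = 6902.625.
Floor → code = 6902.

6902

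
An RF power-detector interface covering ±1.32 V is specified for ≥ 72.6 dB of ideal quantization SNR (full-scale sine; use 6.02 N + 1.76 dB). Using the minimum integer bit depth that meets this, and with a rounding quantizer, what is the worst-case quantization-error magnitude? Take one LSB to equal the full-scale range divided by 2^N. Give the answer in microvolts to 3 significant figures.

Full-scale range = 1.32 V − (-1.32 V) = 2.64 V.
Required N = ⌈(72.6 − 1.76)/6.02⌉ = ⌈11.767⌉ = 12.
One LSB is 2.64 V / 4096 = 0.64453 mV.
Half an LSB is 322 µV.

322 µV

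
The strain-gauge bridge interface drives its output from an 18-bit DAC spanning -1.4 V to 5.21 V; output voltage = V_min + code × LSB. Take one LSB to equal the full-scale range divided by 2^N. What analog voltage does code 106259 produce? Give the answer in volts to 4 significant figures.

The full-scale span is 5.21 − (-1.4) = 6.61 V. LSB = 6.61 V / 2^18.
Output = V_min + (106259/262144) × range = -1.4 + 0.405346 × 6.61 V
      = -1.4 + 2.67934 = 1.27934 V.

1.279 V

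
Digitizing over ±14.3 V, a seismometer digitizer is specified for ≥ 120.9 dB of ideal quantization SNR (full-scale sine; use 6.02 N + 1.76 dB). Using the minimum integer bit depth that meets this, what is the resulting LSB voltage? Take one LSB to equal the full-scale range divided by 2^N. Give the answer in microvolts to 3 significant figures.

Span: 14.3 V − (-14.3 V) = 28.6 V.
N ≥ (120.9 − 1.76)/6.02 = 19.791 → N_min = 20.
LSB = 28.6 V / 2^20 = 27.3 µV.

27.3 µV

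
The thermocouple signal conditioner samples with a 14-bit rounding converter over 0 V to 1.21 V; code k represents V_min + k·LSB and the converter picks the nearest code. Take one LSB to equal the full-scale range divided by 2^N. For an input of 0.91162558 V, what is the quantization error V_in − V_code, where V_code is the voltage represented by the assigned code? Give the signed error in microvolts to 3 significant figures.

Full-scale range = 1.21 V. LSB = 1.21 V / 2^14 ≈ 73.85 µV.
Position in LSBs: (0.91162558 − (0)) × 16384/1.21 = 12343.8624; rounding gives k = 12344.
Reconstructed level: 0 + 12344 × 1.21/16384 V = 0.91163574219 V.
Error = V_in − V_code = 0.91162558 − (0.91163574219) = −10.2 µV.

−10.2 µV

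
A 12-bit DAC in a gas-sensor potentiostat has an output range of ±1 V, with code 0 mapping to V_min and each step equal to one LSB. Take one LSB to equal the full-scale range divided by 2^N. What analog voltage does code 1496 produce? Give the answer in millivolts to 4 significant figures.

Range = 1 − (-1) = 2 V. LSB = 2 V / 2^12.
Output = V_min + (1496/4096) × range = -1 + 0.365234 × 2 V
      = -1 + 0.730469 = -0.269531 V.

-269.5 mV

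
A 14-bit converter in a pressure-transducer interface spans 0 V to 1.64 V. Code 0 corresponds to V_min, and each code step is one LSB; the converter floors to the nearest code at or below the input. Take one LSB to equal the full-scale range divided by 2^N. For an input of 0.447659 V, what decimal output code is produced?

4472

Span = 1.64 V. LSB = 1.64 V / 2^14 ≈ 100.1 µV.
(V_in − V_min) × 2^14/range = (0.447659 − (0)) × 16384/1.64 = 4472.223.
Floor → code = 4472.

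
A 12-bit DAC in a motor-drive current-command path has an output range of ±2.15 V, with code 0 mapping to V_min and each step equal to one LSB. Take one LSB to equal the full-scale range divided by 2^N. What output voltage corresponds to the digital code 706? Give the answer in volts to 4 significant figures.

-1.409 V

Range = 2.15 − (-2.15) = 4.3 V. LSB = 4.3 V / 2^12.
Output = V_min + (706/4096) × range = -2.15 + 0.172363 × 4.3 V
      = -2.15 V + 0.741162 V = -1.40884 V.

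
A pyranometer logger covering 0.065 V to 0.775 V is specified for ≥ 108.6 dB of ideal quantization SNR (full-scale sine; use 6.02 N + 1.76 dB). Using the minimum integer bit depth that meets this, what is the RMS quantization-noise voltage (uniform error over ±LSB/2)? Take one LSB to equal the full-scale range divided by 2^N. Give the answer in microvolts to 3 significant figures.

0.782 µV

The full-scale span is 0.775 − (0.065) = 0.71 V.
Solving 6.02 N ≥ 108.6 − 1.76: N ≥ 17.748. Round up → N = 18.
Step size = 0.71/262144 V = 2.7084 µV.
σ_q = LSB/√12 = 2.7084 µV/3.4641 = 0.782 µV.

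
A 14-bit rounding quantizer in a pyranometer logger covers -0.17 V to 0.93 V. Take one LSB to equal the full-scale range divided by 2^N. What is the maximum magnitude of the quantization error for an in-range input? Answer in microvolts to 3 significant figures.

The full-scale span is 0.93 − (-0.17) = 1.1 V.
LSB = 1.1 V / 2^14 = 67.139 µV.
Worst-case error for round-to-nearest is half an LSB: 33.6 µV.

33.6 µV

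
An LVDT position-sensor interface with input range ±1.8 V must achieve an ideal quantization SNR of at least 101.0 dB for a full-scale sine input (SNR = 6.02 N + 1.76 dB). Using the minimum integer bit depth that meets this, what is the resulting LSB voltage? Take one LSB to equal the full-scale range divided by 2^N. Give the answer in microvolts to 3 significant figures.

27.5 µV

Full-scale range = 1.8 V − (-1.8 V) = 3.6 V.
Solving 6.02 N ≥ 101.0 − 1.76: N ≥ 16.485. Round up → N = 17.
LSB = 3.6 V / 2^17 = 27.5 µV.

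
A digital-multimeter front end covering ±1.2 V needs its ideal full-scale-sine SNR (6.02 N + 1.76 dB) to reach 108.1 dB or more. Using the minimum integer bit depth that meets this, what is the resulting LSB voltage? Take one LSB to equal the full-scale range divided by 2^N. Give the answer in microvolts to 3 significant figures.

9.16 µV

Range = 1.2 − (-1.2) = 2.4 V.
6.02 N + 1.76 ≥ 108.1 gives N ≥ 17.664, so the minimum integer is 18.
LSB = 2.4 V / 2^18 = 9.16 µV.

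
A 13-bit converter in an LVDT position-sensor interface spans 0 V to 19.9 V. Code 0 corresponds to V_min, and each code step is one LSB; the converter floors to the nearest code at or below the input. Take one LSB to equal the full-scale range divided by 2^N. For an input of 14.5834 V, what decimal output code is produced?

Span = 19.9 V. LSB = 19.9 V / 2^13 ≈ 2.429 mV.
code = ⌊(V_in − V_min)/LSB⌋ = ⌊(V_in − V_min) × 2^13 / range⌋
     = ⌊(14.5834 − (0)) × 8192 / 19.9⌋ = ⌊14.5834 × 8192/19.9⌋
     = ⌊6003.378⌋ = 6003.

6003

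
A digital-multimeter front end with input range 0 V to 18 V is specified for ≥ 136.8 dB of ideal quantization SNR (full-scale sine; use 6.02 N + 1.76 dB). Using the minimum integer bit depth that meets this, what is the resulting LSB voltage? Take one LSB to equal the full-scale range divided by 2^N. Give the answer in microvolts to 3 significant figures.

V_FS = 18 V.
Solving 6.02 N ≥ 136.8 − 1.76: N ≥ 22.432. Round up → N = 23.
One LSB is 18 V / 8388608 = 2.15 µV.

2.15 µV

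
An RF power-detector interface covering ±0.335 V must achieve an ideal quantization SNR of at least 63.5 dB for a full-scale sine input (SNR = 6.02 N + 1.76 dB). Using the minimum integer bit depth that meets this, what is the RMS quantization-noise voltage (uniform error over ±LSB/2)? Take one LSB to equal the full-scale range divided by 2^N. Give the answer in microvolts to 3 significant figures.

94.4 µV

Full-scale range = 0.335 V − (-0.335 V) = 0.67 V.
Required N = ⌈(63.5 − 1.76)/6.02⌉ = ⌈10.256⌉ = 11.
Step size = 0.67/2048 V = 327.15 µV.
V_rms = LSB/√12 = 94.4 µV.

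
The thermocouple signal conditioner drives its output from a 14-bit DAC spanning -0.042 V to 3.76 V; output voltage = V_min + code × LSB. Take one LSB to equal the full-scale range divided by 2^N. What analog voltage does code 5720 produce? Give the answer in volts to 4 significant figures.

1.285 V

The full-scale span is 3.76 − (-0.042) = 3.802 V. LSB = 3.802 V / 2^14.
Output = V_min + (5720/16384) × range = -0.042 + 0.349121 × 3.802 V
      = -0.042 + 1.32736 = 1.28536 V.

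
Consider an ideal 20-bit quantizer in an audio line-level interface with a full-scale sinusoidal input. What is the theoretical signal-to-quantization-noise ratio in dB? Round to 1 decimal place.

122.2 dB

6.02(20) + 1.76 = 120.40 + 1.76 = 122.16 dB.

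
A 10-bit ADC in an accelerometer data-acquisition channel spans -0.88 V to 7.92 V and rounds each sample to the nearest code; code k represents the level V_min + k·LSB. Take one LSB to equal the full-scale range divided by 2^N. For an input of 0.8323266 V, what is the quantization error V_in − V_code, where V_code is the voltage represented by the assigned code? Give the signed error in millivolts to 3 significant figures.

+2.17 mV

Full-scale range = 7.92 V − (-0.88 V) = 8.8 V. LSB = 8.8 V / 2^10 ≈ 8.594 mV.
(0.8323266 − (-0.88)) / LSB = 1.7123266 × 1024/8.8 = 199.2525. Nearest integer: k = 199.
Reconstructed level: -0.88 + 199 × 8.8/1024 V = 0.8301562500 V.
Error = V_in − V_code = 0.8323266 − (0.8301562500) = +2.17 mV.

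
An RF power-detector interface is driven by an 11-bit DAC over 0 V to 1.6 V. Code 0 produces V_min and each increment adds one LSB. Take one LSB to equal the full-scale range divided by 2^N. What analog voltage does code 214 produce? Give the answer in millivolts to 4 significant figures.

167.2 mV

V_FS = 1.6 V. LSB = 1.6 V / 2^11.
Output = V_min + (214/2048) × range = 0 + 0.104492 × 1.6 V
      = 0 + 0.167188 = 0.167188 V.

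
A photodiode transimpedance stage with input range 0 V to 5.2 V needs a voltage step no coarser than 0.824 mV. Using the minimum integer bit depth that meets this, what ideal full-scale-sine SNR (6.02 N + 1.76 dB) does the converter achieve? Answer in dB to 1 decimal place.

V_FS = 5.2 V.
Need 2^N ≥ 5.2 V / 0.824 mV = 6311 → N_min = 13.
Ideal SNR at N = 13: 6.02·13 + 1.76 = 80.0 dB.

80.0 dB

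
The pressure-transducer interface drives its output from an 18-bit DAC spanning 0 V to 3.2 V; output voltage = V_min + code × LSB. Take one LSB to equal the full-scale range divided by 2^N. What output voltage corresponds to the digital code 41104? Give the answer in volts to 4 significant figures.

Full-scale range = 3.2 V. LSB = 3.2 V / 2^18.
V_out = 0 + 41104 × (3.2/262144) V
      = 0 V + 0.501758 V = 0.501758 V.

0.5018 V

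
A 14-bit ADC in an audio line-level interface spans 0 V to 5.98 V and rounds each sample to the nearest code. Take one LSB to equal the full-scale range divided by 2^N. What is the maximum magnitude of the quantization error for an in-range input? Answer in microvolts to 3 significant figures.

182 µV

V_FS = 5.98 V.
LSB = 5.98 V / 2^14 = 364.99 µV.
Worst-case error for round-to-nearest is half an LSB: 182 µV.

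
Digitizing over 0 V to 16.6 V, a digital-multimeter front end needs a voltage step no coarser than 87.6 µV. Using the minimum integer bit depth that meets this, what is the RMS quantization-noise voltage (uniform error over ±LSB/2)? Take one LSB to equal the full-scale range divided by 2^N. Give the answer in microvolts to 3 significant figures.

18.3 µV

Range is 16.6 V.
Required number of levels: 16.6/87.6 µV = 189500; smallest N with 2^N ≥ that is 18.
One LSB is 16.6 V / 262144 = 63.324 µV.
V_rms = LSB/√12 = 18.3 µV.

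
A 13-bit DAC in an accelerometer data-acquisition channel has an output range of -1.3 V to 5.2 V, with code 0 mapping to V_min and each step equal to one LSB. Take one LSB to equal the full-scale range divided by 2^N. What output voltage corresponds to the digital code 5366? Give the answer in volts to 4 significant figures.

Range = 5.2 − (-1.3) = 6.5 V. LSB = 6.5 V / 2^13.
Output = V_min + (5366/8192) × range = -1.3 + 0.655029 × 6.5 V
      = -1.3 V + 4.25769 V = 2.95769 V.

2.958 V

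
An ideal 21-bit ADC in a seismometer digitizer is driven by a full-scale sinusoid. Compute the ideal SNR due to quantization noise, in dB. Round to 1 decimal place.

128.2 dB

For an ideal N-bit converter with full-scale sine input, SNR = 6.02 N + 1.76 dB. SNR = 6.02 × 21 + 1.76 = 126.42 + 1.76 = 128.18 dB.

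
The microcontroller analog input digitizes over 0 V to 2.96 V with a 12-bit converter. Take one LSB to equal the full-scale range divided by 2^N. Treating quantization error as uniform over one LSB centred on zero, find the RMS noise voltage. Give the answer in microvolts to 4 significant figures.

Span = 2.96 V.
LSB = 2.96 V / 2^12 = 0.722656 mV.
σ_q = LSB/√12 = 0.722656 mV/3.4641 = 208.6 µV.

208.6 µV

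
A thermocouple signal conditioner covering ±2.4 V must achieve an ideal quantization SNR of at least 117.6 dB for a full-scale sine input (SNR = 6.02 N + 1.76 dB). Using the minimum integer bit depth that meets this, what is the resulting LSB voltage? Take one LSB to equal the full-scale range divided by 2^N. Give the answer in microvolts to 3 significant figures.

4.58 µV

Full-scale range = 2.4 V − (-2.4 V) = 4.8 V.
Solving 6.02 N ≥ 117.6 − 1.76: N ≥ 19.243. Round up → N = 20.
Step size = 4.8/1048576 V = 4.58 µV.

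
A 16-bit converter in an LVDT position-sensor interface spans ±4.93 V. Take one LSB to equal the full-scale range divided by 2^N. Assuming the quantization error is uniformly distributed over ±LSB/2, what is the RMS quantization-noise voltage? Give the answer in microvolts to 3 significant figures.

The full-scale span is 4.93 − (-4.93) = 9.86 V.
LSB = 9.86 V / 2^16 = 150.45 µV.
σ_q = LSB/√12 = 150.45 µV/3.4641 = 43.4 µV.

43.4 µV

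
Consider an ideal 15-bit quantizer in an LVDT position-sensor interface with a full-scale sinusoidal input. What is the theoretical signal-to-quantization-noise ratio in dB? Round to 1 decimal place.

92.1 dB

6.02(15) + 1.76 = 90.30 + 1.76 = 92.06 dB.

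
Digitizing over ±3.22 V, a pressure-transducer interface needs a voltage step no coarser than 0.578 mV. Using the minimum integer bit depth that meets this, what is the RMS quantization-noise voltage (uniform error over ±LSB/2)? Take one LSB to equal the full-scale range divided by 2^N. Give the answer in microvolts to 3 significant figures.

The full-scale span is 3.22 − (-3.22) = 6.44 V.
Required number of levels: 6.44/0.578 mV = 11142; smallest N with 2^N ≥ that is 14.
Step size = 6.44/16384 V = 393.07 µV.
σ_q = LSB/√12 = 393.07 µV/3.4641 = 113 µV.

113 µV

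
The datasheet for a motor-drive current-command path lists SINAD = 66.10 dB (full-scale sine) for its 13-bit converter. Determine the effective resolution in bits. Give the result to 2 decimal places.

(66.10 − 1.76) / 6.02 = 64.34/6.02 = 10.6877 effective bits.

10.69 bits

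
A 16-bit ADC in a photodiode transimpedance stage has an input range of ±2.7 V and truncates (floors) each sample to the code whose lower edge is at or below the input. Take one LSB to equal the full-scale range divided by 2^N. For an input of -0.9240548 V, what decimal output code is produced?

21553

Range = 2.7 − (-2.7) = 5.4 V. LSB = 5.4 V / 2^16 ≈ 82.40 µV.
(V_in − V_min) × 2^16/range = (-0.9240548 − (-2.7)) × 65536/5.4 = 21553.397.
Floor → code = 21553.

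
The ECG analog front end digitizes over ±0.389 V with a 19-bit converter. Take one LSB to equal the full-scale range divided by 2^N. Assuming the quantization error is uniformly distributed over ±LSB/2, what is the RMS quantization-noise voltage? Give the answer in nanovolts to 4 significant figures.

Span: 0.389 V − (-0.389 V) = 0.778 V.
Step size = 0.778/524288 V = 1.48392 µV.
For a uniform distribution on [−LSB/2, +LSB/2], V_rms = LSB/√12 = 1.48392 µV/3.4641 = 428.4 nV.

428.4 nV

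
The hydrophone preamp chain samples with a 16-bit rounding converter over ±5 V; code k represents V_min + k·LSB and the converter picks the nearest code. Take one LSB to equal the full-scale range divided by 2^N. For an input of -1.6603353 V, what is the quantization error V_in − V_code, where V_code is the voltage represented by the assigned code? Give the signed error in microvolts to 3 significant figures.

−26.5 µV

Range = 5 − (-5) = 10 V. LSB = 10 V / 2^16 ≈ 152.6 µV.
(-1.6603353 − (-5)) / LSB = 3.3396647 × 65536/10 = 21886.8266. Nearest integer: k = 21887.
Reconstructed level: -5 + 21887 × 10/65536 V = -1.6603088379 V.
e = -1.6603353 − (-1.6603088379) = −26.5 µV.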